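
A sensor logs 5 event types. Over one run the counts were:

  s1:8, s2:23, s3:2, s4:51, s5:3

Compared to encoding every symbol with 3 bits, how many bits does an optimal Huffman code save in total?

120

Fixed-length: 3 bits × 87 symbols = 261 bits.
Huffman merges:
combine s3(2), s5(3) → 5
combine 5, s1(8) → 13
combine 13, s2(23) → 36
combine 36, s4(51) → 87
Huffman total = 5 + 13 + 36 + 87 = 141 bits.
Saving = 261 − 141 = 120 bits.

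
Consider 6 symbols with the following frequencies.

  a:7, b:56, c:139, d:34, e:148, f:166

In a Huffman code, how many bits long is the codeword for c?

Huffman merges, smallest pair first:
combine a(7), d(34) → 41
combine 41, b(56) → 97
combine 97, c(139) → 236
combine e(148), f(166) → 314
combine 236, 314 → 550
c sits 2 levels below the root, so its codeword is 2 bits.

2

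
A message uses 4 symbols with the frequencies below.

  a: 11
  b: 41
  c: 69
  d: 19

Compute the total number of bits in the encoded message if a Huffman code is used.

241

Greedily combine the two least-frequent nodes:
combine a(11), d(19) → 30
combine 30, b(41) → 71
combine c(69), 71 → 140
The encoded length is the sum of every internal node's weight: 30 + 71 + 140 = 241 bits.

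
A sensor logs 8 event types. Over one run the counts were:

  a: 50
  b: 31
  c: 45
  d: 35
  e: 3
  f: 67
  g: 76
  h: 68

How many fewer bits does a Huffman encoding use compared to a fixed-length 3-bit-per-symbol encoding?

42

Fixed-length: 3 bits × 375 symbols = 1125 bits.
Huffman merges:
merge e(3) and b(31): 34
merge 34 and d(35): 69
merge c(45) and a(50): 95
merge f(67) and h(68): 135
merge 69 and g(76): 145
merge 95 and 135: 230
merge 145 and 230: 375
Huffman total = 34 + 69 + 95 + 135 + 145 + 230 + 375 = 1083 bits.
Saving = 1125 − 1083 = 42 bits.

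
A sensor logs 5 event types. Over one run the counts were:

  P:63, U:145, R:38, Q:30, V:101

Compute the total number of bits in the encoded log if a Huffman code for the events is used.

808

Build the Huffman tree bottom-up:
merge Q(30) and R(38): 68
merge P(63) and 68: 131
merge V(101) and 131: 232
merge U(145) and 232: 377
Each symbol's bit-cost is frequency × depth; summing gives 808 bits (equivalently 68 + 131 + 232 + 377).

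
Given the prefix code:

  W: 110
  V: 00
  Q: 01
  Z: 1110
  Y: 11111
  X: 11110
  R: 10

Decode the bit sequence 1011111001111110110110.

RYVYRWW

Read left to right; each codeword is recognised as soon as it completes (prefix code):
  10→R | 11111→Y | 00→V | 11111→Y | 10→R | 110→W | 110→W
Decoded message: RYVYRWW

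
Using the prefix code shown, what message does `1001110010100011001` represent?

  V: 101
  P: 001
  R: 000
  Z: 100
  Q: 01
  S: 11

ZSZVRSP

Read left to right; each codeword is recognised as soon as it completes (prefix code):
  100→Z | 11→S | 100→Z | 101→V | 000→R | 11→S | 001→P
Decoded message: ZSZVRSP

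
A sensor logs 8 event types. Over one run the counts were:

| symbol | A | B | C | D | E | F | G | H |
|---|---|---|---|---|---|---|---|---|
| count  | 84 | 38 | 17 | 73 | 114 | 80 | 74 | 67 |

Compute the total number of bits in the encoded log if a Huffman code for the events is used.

1582

Build the Huffman tree bottom-up:
merge C(17) and B(38): 55
merge 55 and H(67): 122
merge D(73) and G(74): 147
merge F(80) and A(84): 164
merge E(114) and 122: 236
merge 147 and 164: 311
merge 236 and 311: 547
Each symbol's bit-cost is frequency × depth; summing gives 1582 bits (equivalently 55 + 122 + 147 + 164 + 236 + 311 + 547).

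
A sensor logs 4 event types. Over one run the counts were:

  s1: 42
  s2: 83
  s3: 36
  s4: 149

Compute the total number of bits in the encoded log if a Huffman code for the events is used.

Build the Huffman tree bottom-up:
s3(36) + s1(42) → 78
78 + s2(83) → 161
s4(149) + 161 → 310
Total encoded bits = sum of merged weights = 78 + 161 + 310 = 549.

549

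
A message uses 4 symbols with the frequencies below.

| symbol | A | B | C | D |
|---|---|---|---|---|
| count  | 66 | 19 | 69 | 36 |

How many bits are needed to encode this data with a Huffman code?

Build the Huffman tree bottom-up:
combine B(19), D(36) → 55
combine 55, A(66) → 121
combine C(69), 121 → 190
Each symbol's bit-cost is frequency × depth; summing gives 366 bits (equivalently 55 + 121 + 190).

366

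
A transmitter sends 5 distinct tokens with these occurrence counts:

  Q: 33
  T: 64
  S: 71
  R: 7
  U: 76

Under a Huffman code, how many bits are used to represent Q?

3

Repeatedly merge the two smallest:
merge R(7) and Q(33): 40
merge 40 and T(64): 104
merge S(71) and U(76): 147
merge 104 and 147: 251
The subtree containing Q is merged 3 times, so code length = 3.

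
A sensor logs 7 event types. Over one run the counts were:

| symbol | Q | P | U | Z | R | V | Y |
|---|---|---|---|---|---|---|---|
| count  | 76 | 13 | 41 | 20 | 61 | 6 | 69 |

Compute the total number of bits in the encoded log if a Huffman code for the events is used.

Build the Huffman tree bottom-up:
merge V(6) and P(13): 19
merge 19 and Z(20): 39
merge 39 and U(41): 80
merge R(61) and Y(69): 130
merge Q(76) and 80: 156
merge 130 and 156: 286
Total encoded bits = sum of merged weights = 19 + 39 + 80 + 130 + 156 + 286 = 710.

710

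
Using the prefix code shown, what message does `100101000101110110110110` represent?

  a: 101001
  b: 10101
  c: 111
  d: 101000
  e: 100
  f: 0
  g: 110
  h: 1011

edhhfgg

Read left to right; each codeword is recognised as soon as it completes (prefix code):
  100→e | 101000→d | 1011→h | 1011→h | 0→f | 110→g | 110→g
Decoded message: edhhfgg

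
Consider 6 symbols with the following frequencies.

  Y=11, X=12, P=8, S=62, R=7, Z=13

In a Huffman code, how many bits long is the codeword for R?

4

Huffman merges, smallest pair first:
R(7) + P(8) → 15
Y(11) + X(12) → 23
Z(13) + 15 → 28
23 + 28 → 51
51 + S(62) → 113
R sits 4 levels below the root, so its codeword is 4 bits.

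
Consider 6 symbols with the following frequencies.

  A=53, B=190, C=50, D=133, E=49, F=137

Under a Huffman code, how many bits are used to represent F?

Repeatedly merge the two smallest:
E(49) + C(50) → 99
A(53) + 99 → 152
D(133) + F(137) → 270
152 + B(190) → 342
270 + 342 → 612
F sits 2 levels below the root, so its codeword is 2 bits.

2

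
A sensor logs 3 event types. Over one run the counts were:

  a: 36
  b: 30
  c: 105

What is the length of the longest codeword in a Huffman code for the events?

Merge the two lowest-weight nodes at each step:
merge b(30) and a(36): 66
merge 66 and c(105): 171
The rarest symbols sit at the bottom; the longest codeword is 2 bits.

2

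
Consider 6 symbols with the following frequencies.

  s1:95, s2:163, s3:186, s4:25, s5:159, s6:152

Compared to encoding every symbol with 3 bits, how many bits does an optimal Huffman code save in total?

Fixed-length: 3 bits × 780 symbols = 2340 bits.
Huffman merges:
s4(25) + s1(95) → 120
120 + s6(152) → 272
s5(159) + s2(163) → 322
s3(186) + 272 → 458
322 + 458 → 780
Huffman total = 120 + 272 + 322 + 458 + 780 = 1952 bits.
Saving = 2340 − 1952 = 388 bits.

388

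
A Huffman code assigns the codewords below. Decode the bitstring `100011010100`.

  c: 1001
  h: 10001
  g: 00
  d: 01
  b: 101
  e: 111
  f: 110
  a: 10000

hbdg

Read left to right; each codeword is recognised as soon as it completes (prefix code):
  10001→h | 101→b | 01→d | 00→g
Decoded message: hbdg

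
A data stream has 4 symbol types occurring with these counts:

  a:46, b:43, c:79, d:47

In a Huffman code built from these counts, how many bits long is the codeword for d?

2

Huffman merges, smallest pair first:
merge b(43) and a(46): 89
merge d(47) and c(79): 126
merge 89 and 126: 215
d's leaf is at depth 2, giving a 2-bit codeword.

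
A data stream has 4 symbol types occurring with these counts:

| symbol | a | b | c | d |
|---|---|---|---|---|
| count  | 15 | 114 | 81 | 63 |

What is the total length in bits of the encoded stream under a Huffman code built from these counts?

510

Merge the two smallest weights repeatedly:
combine a(15), d(63) → 78
combine 78, c(81) → 159
combine b(114), 159 → 273
Total encoded bits = sum of merged weights = 78 + 159 + 273 = 510.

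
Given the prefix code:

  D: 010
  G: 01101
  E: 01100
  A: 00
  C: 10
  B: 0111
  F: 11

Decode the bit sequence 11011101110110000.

FBBEA

Read left to right; each codeword is recognised as soon as it completes (prefix code):
  11→F | 0111→B | 0111→B | 01100→E | 00→A
Decoded message: FBBEA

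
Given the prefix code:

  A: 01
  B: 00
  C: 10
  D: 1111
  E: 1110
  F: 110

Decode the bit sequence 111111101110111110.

Read left to right; each codeword is recognised as soon as it completes (prefix code):
  1111→D | 1110→E | 1110→E | 1111→D | 10→C
Decoded message: DEEDC

DEEDC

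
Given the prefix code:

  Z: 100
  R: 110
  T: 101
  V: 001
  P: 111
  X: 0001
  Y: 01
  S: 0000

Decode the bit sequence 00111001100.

VRYZ

Read left to right; each codeword is recognised as soon as it completes (prefix code):
  001→V | 110→R | 01→Y | 100→Z
Decoded message: VRYZ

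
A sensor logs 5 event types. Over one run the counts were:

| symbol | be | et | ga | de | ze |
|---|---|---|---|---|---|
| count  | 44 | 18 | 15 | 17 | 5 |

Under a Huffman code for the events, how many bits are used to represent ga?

3

Repeatedly merge the two smallest:
ze(5) + ga(15) → 20
de(17) + et(18) → 35
20 + 35 → 55
be(44) + 55 → 99
ga sits 3 levels below the root, so its codeword is 3 bits.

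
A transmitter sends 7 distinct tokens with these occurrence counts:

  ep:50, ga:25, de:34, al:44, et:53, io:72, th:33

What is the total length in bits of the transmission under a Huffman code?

861

Merge the two smallest weights repeatedly:
combine ga(25), th(33) → 58
combine de(34), al(44) → 78
combine ep(50), et(53) → 103
combine 58, io(72) → 130
combine 78, 103 → 181
combine 130, 181 → 311
The encoded length is the sum of every internal node's weight: 58 + 78 + 103 + 130 + 181 + 311 = 861 bits.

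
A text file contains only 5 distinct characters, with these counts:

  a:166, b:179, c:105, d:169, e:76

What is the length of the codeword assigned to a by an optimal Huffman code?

Build the tree from the bottom:
e(76) + c(105) → 181
a(166) + d(169) → 335
b(179) + 181 → 360
335 + 360 → 695
a sits 2 levels below the root, so its codeword is 2 bits.

2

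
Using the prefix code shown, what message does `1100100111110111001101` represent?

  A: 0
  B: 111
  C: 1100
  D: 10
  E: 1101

CDABECE

Read left to right; each codeword is recognised as soon as it completes (prefix code):
  1100→C | 10→D | 0→A | 111→B | 1101→E | 1100→C | 1101→E
Decoded message: CDABECE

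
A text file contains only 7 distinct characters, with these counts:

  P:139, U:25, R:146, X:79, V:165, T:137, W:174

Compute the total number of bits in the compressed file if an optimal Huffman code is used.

Build the Huffman tree bottom-up:
combine U(25), X(79) → 104
combine 104, T(137) → 241
combine P(139), R(146) → 285
combine V(165), W(174) → 339
combine 241, 285 → 526
combine 339, 526 → 865
The encoded length is the sum of every internal node's weight: 104 + 241 + 285 + 339 + 526 + 865 = 2360 bits.

2360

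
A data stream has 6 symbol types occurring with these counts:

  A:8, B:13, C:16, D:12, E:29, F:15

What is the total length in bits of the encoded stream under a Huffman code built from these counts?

234

Build the Huffman tree bottom-up:
merge A(8) and D(12): 20
merge B(13) and F(15): 28
merge C(16) and 20: 36
merge 28 and E(29): 57
merge 36 and 57: 93
Each symbol's bit-cost is frequency × depth; summing gives 234 bits (equivalently 20 + 28 + 36 + 57 + 93).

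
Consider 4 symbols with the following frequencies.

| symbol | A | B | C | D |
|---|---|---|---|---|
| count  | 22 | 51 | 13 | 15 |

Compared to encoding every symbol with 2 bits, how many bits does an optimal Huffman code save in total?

Fixed-length: 2 bits × 101 symbols = 202 bits.
Huffman merges:
C(13) + D(15) → 28
A(22) + 28 → 50
50 + B(51) → 101
Huffman total = 28 + 50 + 101 = 179 bits.
Saving = 202 − 179 = 23 bits.

23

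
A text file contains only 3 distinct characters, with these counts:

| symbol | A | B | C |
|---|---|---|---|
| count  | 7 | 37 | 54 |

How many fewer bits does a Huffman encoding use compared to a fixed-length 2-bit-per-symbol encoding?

Fixed-length: 2 bits × 98 symbols = 196 bits.
Huffman merges:
merge A(7) and B(37): 44
merge 44 and C(54): 98
Huffman total = 44 + 98 = 142 bits.
Saving = 196 − 142 = 54 bits.

54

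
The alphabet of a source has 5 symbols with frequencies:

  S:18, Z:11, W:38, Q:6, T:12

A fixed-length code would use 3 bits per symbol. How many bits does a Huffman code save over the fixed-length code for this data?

Fixed-length: 3 bits × 85 symbols = 255 bits.
Huffman merges:
merge Q(6) and Z(11): 17
merge T(12) and 17: 29
merge S(18) and 29: 47
merge W(38) and 47: 85
Huffman total = 17 + 29 + 47 + 85 = 178 bits.
Saving = 255 − 178 = 77 bits.

77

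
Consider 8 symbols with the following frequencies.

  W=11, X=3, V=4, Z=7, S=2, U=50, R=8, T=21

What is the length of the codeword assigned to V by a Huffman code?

5

Build the tree from the bottom:
merge S(2) and X(3): 5
merge V(4) and 5: 9
merge Z(7) and R(8): 15
merge 9 and W(11): 20
merge 15 and 20: 35
merge T(21) and 35: 56
merge U(50) and 56: 106
The subtree containing V is merged 5 times, so code length = 5.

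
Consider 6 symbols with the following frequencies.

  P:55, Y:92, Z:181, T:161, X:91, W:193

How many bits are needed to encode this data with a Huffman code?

Greedily combine the two least-frequent nodes:
P(55) + X(91) → 146
Y(92) + 146 → 238
T(161) + Z(181) → 342
W(193) + 238 → 431
342 + 431 → 773
Total encoded bits = sum of merged weights = 146 + 238 + 342 + 431 + 773 = 1930.

1930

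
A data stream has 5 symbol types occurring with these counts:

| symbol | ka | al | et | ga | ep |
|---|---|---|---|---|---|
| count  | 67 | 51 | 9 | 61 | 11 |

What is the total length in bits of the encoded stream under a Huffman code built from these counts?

Merge the two smallest weights repeatedly:
combine et(9), ep(11) → 20
combine 20, al(51) → 71
combine ga(61), ka(67) → 128
combine 71, 128 → 199
Total encoded bits = sum of merged weights = 20 + 71 + 128 + 199 = 418.

418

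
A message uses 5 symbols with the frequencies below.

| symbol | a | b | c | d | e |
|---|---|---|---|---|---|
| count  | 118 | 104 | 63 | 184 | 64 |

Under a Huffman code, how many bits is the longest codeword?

Merge the two lowest-weight nodes at each step:
combine c(63), e(64) → 127
combine b(104), a(118) → 222
combine 127, d(184) → 311
combine 222, 311 → 533
The rarest symbols sit at the bottom; the longest codeword is 3 bits.

3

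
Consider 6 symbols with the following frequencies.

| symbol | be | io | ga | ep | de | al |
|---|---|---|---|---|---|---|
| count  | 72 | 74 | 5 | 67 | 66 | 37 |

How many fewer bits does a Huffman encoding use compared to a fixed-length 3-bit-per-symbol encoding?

Fixed-length: 3 bits × 321 symbols = 963 bits.
Huffman merges:
combine ga(5), al(37) → 42
combine 42, de(66) → 108
combine ep(67), be(72) → 139
combine io(74), 108 → 182
combine 139, 182 → 321
Huffman total = 42 + 108 + 139 + 182 + 321 = 792 bits.
Saving = 963 − 792 = 171 bits.

171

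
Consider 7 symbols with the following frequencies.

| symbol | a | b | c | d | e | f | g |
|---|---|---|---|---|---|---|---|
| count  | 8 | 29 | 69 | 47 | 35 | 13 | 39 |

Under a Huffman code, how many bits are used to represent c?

Build the tree from the bottom:
a(8) + f(13) → 21
21 + b(29) → 50
e(35) + g(39) → 74
d(47) + 50 → 97
c(69) + 74 → 143
97 + 143 → 240
c's leaf is at depth 2, giving a 2-bit codeword.

2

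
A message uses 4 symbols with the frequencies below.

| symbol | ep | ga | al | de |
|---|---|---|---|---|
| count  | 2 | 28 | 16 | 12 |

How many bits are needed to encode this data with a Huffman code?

102

Build the Huffman tree bottom-up:
merge ep(2) and de(12): 14
merge 14 and al(16): 30
merge ga(28) and 30: 58
Each symbol's bit-cost is frequency × depth; summing gives 102 bits (equivalently 14 + 30 + 58).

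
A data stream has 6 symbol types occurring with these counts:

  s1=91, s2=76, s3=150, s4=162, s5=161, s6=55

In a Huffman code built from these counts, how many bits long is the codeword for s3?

2

Huffman merges, smallest pair first:
merge s6(55) and s2(76): 131
merge s1(91) and 131: 222
merge s3(150) and s5(161): 311
merge s4(162) and 222: 384
merge 311 and 384: 695
The subtree containing s3 is merged 2 times, so code length = 2.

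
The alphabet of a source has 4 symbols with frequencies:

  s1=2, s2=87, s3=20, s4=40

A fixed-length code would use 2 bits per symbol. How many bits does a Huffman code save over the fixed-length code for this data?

Fixed-length: 2 bits × 149 symbols = 298 bits.
Huffman merges:
merge s1(2) and s3(20): 22
merge 22 and s4(40): 62
merge 62 and s2(87): 149
Huffman total = 22 + 62 + 149 = 233 bits.
Saving = 298 − 233 = 65 bits.

65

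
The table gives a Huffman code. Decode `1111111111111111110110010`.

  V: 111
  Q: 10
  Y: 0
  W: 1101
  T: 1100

Read left to right; each codeword is recognised as soon as it completes (prefix code):
  111→V | 111→V | 111→V | 111→V | 111→V | 111→V | 0→Y | 1100→T | 10→Q
Decoded message: VVVVVVYTQ

VVVVVVYTQ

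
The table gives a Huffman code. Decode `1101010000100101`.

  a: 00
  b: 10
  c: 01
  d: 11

Read left to right; each codeword is recognised as soon as it completes (prefix code):
  11→d | 01→c | 01→c | 00→a | 00→a | 10→b | 01→c | 01→c
Decoded message: dccaabcc

dccaabcc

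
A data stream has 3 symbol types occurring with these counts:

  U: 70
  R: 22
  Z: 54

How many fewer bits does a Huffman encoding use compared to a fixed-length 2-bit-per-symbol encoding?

Fixed-length: 2 bits × 146 symbols = 292 bits.
Huffman merges:
R(22) + Z(54) → 76
U(70) + 76 → 146
Huffman total = 76 + 146 = 222 bits.
Saving = 292 − 222 = 70 bits.

70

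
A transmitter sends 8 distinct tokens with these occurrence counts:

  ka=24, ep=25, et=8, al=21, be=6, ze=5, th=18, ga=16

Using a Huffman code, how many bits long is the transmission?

350

Merge the two smallest weights repeatedly:
ze(5) + be(6) → 11
et(8) + 11 → 19
ga(16) + th(18) → 34
19 + al(21) → 40
ka(24) + ep(25) → 49
34 + 40 → 74
49 + 74 → 123
The encoded length is the sum of every internal node's weight: 11 + 19 + 34 + 40 + 49 + 74 + 123 = 350 bits.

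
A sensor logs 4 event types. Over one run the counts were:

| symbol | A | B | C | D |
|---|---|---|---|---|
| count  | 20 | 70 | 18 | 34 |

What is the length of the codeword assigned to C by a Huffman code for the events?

Huffman merges, smallest pair first:
C(18) + A(20) → 38
D(34) + 38 → 72
B(70) + 72 → 142
C's leaf is at depth 3, giving a 3-bit codeword.

3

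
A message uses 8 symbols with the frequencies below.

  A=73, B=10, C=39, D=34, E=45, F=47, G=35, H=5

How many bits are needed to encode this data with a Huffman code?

806

Greedily combine the two least-frequent nodes:
merge H(5) and B(10): 15
merge 15 and D(34): 49
merge G(35) and C(39): 74
merge E(45) and F(47): 92
merge 49 and A(73): 122
merge 74 and 92: 166
merge 122 and 166: 288
Each symbol's bit-cost is frequency × depth; summing gives 806 bits (equivalently 15 + 49 + 74 + 92 + 122 + 166 + 288).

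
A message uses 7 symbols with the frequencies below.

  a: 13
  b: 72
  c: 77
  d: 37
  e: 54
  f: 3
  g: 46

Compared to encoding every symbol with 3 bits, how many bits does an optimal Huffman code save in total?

Fixed-length: 3 bits × 302 symbols = 906 bits.
Huffman merges:
combine f(3), a(13) → 16
combine 16, d(37) → 53
combine g(46), 53 → 99
combine e(54), b(72) → 126
combine c(77), 99 → 176
combine 126, 176 → 302
Huffman total = 16 + 53 + 99 + 126 + 176 + 302 = 772 bits.
Saving = 906 − 772 = 134 bits.

134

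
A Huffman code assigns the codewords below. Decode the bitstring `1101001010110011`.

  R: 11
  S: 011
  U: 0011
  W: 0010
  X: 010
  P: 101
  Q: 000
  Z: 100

Read left to right; each codeword is recognised as soon as it completes (prefix code):
  11→R | 010→X | 010→X | 101→P | 100→Z | 11→R
Decoded message: RXXPZR

RXXPZR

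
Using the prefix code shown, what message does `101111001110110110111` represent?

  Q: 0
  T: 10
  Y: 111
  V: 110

TYTQYQVVY

Read left to right; each codeword is recognised as soon as it completes (prefix code):
  10→T | 111→Y | 10→T | 0→Q | 111→Y | 0→Q | 110→V | 110→V | 111→Y
Decoded message: TYTQYQVVY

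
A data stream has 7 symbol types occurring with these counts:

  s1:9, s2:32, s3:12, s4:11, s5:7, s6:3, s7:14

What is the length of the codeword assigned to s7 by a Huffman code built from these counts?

Huffman merges, smallest pair first:
combine s6(3), s5(7) → 10
combine s1(9), 10 → 19
combine s4(11), s3(12) → 23
combine s7(14), 19 → 33
combine 23, s2(32) → 55
combine 33, 55 → 88
s7's leaf is at depth 2, giving a 2-bit codeword.

2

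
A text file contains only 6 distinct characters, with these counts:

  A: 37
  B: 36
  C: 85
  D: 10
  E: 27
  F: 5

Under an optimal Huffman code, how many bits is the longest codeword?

4

Merge the two lowest-weight nodes at each step:
combine F(5), D(10) → 15
combine 15, E(27) → 42
combine B(36), A(37) → 73
combine 42, 73 → 115
combine C(85), 115 → 200
The rarest symbols sit at the bottom; the longest codeword is 4 bits.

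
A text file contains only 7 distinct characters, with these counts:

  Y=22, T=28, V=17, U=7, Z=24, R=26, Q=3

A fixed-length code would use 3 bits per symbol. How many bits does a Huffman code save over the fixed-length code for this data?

Fixed-length: 3 bits × 127 symbols = 381 bits.
Huffman merges:
merge Q(3) and U(7): 10
merge 10 and V(17): 27
merge Y(22) and Z(24): 46
merge R(26) and 27: 53
merge T(28) and 46: 74
merge 53 and 74: 127
Huffman total = 10 + 27 + 46 + 53 + 74 + 127 = 337 bits.
Saving = 381 − 337 = 44 bits.

44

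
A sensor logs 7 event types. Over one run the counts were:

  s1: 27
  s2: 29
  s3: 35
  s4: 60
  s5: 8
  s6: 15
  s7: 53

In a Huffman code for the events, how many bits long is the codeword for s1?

3

Huffman merges, smallest pair first:
merge s5(8) and s6(15): 23
merge 23 and s1(27): 50
merge s2(29) and s3(35): 64
merge 50 and s7(53): 103
merge s4(60) and 64: 124
merge 103 and 124: 227
The subtree containing s1 is merged 3 times, so code length = 3.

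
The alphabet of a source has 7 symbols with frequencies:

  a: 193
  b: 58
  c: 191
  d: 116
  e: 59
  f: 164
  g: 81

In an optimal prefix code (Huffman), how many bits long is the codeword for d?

3

Huffman merges, smallest pair first:
combine b(58), e(59) → 117
combine g(81), d(116) → 197
combine 117, f(164) → 281
combine c(191), a(193) → 384
combine 197, 281 → 478
combine 384, 478 → 862
The subtree containing d is merged 3 times, so code length = 3.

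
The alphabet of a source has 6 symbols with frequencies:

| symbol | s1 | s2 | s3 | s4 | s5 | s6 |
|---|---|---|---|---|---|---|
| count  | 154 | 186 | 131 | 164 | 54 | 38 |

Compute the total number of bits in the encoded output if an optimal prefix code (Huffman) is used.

1769

Merge the two smallest weights repeatedly:
merge s6(38) and s5(54): 92
merge 92 and s3(131): 223
merge s1(154) and s4(164): 318
merge s2(186) and 223: 409
merge 318 and 409: 727
The encoded length is the sum of every internal node's weight: 92 + 223 + 318 + 409 + 727 = 1769 bits.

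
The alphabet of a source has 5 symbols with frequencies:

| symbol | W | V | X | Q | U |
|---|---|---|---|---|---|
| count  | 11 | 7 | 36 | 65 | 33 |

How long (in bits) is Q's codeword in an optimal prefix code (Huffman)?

1

Huffman merges, smallest pair first:
V(7) + W(11) → 18
18 + U(33) → 51
X(36) + 51 → 87
Q(65) + 87 → 152
Q sits one level below the root: a 1-bit codeword.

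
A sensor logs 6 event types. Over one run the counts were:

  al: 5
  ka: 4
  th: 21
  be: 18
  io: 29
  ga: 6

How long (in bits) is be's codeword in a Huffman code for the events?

2

Build the tree from the bottom:
merge ka(4) and al(5): 9
merge ga(6) and 9: 15
merge 15 and be(18): 33
merge th(21) and io(29): 50
merge 33 and 50: 83
The subtree containing be is merged 2 times, so code length = 2.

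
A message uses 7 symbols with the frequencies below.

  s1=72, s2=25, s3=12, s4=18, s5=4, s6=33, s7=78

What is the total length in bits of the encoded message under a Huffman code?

592

Merge the two smallest weights repeatedly:
combine s5(4), s3(12) → 16
combine 16, s4(18) → 34
combine s2(25), s6(33) → 58
combine 34, 58 → 92
combine s1(72), s7(78) → 150
combine 92, 150 → 242
The encoded length is the sum of every internal node's weight: 16 + 34 + 58 + 92 + 150 + 242 = 592 bits.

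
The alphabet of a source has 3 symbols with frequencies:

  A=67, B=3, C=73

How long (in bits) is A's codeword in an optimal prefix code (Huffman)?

2

Huffman merges, smallest pair first:
B(3) + A(67) → 70
70 + C(73) → 143
A's leaf is at depth 2, giving a 2-bit codeword.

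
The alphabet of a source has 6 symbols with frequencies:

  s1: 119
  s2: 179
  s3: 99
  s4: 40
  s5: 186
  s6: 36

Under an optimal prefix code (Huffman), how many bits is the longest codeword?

4

Merge the two lowest-weight nodes at each step:
combine s6(36), s4(40) → 76
combine 76, s3(99) → 175
combine s1(119), 175 → 294
combine s2(179), s5(186) → 365
combine 294, 365 → 659
The rarest symbols sit at the bottom; the longest codeword is 4 bits.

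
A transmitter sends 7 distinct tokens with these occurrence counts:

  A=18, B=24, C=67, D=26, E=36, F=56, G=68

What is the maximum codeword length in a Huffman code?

Merge the two lowest-weight nodes at each step:
A(18) + B(24) → 42
D(26) + E(36) → 62
42 + F(56) → 98
62 + C(67) → 129
G(68) + 98 → 166
129 + 166 → 295
The first pair merged (A, B) ends up deepest, at depth 4.

4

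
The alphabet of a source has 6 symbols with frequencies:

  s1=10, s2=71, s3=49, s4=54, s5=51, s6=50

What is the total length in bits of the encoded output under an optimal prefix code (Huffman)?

Greedily combine the two least-frequent nodes:
merge s1(10) and s3(49): 59
merge s6(50) and s5(51): 101
merge s4(54) and 59: 113
merge s2(71) and 101: 172
merge 113 and 172: 285
The encoded length is the sum of every internal node's weight: 59 + 101 + 113 + 172 + 285 = 730 bits.

730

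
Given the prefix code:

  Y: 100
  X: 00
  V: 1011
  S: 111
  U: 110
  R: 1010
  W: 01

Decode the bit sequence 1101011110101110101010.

UVUVRR

Read left to right; each codeword is recognised as soon as it completes (prefix code):
  110→U | 1011→V | 110→U | 1011→V | 1010→R | 1010→R
Decoded message: UVUVRR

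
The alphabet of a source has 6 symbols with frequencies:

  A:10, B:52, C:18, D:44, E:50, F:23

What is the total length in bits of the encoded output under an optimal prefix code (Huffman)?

Build the Huffman tree bottom-up:
combine A(10), C(18) → 28
combine F(23), 28 → 51
combine D(44), E(50) → 94
combine 51, B(52) → 103
combine 94, 103 → 197
Each symbol's bit-cost is frequency × depth; summing gives 473 bits (equivalently 28 + 51 + 94 + 103 + 197).

473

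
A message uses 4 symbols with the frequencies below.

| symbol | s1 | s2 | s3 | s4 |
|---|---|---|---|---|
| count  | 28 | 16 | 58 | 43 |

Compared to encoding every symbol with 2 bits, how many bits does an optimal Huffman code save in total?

Fixed-length: 2 bits × 145 symbols = 290 bits.
Huffman merges:
merge s2(16) and s1(28): 44
merge s4(43) and 44: 87
merge s3(58) and 87: 145
Huffman total = 44 + 87 + 145 = 276 bits.
Saving = 290 − 276 = 14 bits.

14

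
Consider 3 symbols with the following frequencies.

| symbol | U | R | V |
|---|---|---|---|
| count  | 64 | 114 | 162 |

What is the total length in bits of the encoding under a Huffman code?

Merge the two smallest weights repeatedly:
merge U(64) and R(114): 178
merge V(162) and 178: 340
Each symbol's bit-cost is frequency × depth; summing gives 518 bits (equivalently 178 + 340).

518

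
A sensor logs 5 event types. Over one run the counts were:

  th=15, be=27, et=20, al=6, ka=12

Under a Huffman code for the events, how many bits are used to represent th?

Huffman merges, smallest pair first:
al(6) + ka(12) → 18
th(15) + 18 → 33
et(20) + be(27) → 47
33 + 47 → 80
The subtree containing th is merged 2 times, so code length = 2.

2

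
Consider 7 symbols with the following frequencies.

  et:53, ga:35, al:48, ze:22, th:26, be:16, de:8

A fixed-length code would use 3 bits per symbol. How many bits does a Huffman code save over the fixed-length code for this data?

Fixed-length: 3 bits × 208 symbols = 624 bits.
Huffman merges:
de(8) + be(16) → 24
ze(22) + 24 → 46
th(26) + ga(35) → 61
46 + al(48) → 94
et(53) + 61 → 114
94 + 114 → 208
Huffman total = 24 + 46 + 61 + 94 + 114 + 208 = 547 bits.
Saving = 624 − 547 = 77 bits.

77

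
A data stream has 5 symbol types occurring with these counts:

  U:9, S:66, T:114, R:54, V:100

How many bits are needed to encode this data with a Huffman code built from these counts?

Build the Huffman tree bottom-up:
combine U(9), R(54) → 63
combine 63, S(66) → 129
combine V(100), T(114) → 214
combine 129, 214 → 343
Each symbol's bit-cost is frequency × depth; summing gives 749 bits (equivalently 63 + 129 + 214 + 343).

749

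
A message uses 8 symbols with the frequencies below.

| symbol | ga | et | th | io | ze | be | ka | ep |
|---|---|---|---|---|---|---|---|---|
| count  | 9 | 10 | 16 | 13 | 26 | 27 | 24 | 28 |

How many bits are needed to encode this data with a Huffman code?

Merge the two smallest weights repeatedly:
merge ga(9) and et(10): 19
merge io(13) and th(16): 29
merge 19 and ka(24): 43
merge ze(26) and be(27): 53
merge ep(28) and 29: 57
merge 43 and 53: 96
merge 57 and 96: 153
Each symbol's bit-cost is frequency × depth; summing gives 450 bits (equivalently 19 + 29 + 43 + 53 + 57 + 96 + 153).

450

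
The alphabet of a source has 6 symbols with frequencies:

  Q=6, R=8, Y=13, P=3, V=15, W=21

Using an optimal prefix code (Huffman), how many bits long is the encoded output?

158

Greedily combine the two least-frequent nodes:
P(3) + Q(6) → 9
R(8) + 9 → 17
Y(13) + V(15) → 28
17 + W(21) → 38
28 + 38 → 66
Total encoded bits = sum of merged weights = 9 + 17 + 28 + 38 + 66 = 158.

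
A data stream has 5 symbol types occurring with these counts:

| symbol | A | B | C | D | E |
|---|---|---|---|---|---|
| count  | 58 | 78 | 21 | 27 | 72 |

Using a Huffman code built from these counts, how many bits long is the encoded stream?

560

Merge the two smallest weights repeatedly:
combine C(21), D(27) → 48
combine 48, A(58) → 106
combine E(72), B(78) → 150
combine 106, 150 → 256
The encoded length is the sum of every internal node's weight: 48 + 106 + 150 + 256 = 560 bits.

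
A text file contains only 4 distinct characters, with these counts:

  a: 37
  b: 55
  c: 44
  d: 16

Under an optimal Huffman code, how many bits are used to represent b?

Repeatedly merge the two smallest:
d(16) + a(37) → 53
c(44) + 53 → 97
b(55) + 97 → 152
b sits one level below the root: a 1-bit codeword.

1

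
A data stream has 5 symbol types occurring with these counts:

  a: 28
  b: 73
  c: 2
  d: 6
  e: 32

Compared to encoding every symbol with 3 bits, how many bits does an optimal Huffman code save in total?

170

Fixed-length: 3 bits × 141 symbols = 423 bits.
Huffman merges:
combine c(2), d(6) → 8
combine 8, a(28) → 36
combine e(32), 36 → 68
combine 68, b(73) → 141
Huffman total = 8 + 36 + 68 + 141 = 253 bits.
Saving = 423 − 253 = 170 bits.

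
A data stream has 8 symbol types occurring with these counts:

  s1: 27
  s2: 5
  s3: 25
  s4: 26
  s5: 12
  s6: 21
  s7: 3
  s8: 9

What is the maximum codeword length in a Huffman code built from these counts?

Merge the two lowest-weight nodes at each step:
s7(3) + s2(5) → 8
8 + s8(9) → 17
s5(12) + 17 → 29
s6(21) + s3(25) → 46
s4(26) + s1(27) → 53
29 + 46 → 75
53 + 75 → 128
Maximum depth reached is 5.

5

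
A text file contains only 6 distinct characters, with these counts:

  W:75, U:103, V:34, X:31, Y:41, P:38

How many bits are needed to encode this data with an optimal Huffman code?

Build the Huffman tree bottom-up:
combine X(31), V(34) → 65
combine P(38), Y(41) → 79
combine 65, W(75) → 140
combine 79, U(103) → 182
combine 140, 182 → 322
Total encoded bits = sum of merged weights = 65 + 79 + 140 + 182 + 322 = 788.

788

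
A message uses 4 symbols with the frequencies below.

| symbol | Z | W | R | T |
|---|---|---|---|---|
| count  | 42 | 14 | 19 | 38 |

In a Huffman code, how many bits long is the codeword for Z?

1

Repeatedly merge the two smallest:
combine W(14), R(19) → 33
combine 33, T(38) → 71
combine Z(42), 71 → 113
Z sits one level below the root: a 1-bit codeword.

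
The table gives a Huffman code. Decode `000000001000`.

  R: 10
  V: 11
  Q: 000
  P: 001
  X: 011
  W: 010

QQPQ

Read left to right; each codeword is recognised as soon as it completes (prefix code):
  000→Q | 000→Q | 001→P | 000→Q
Decoded message: QQPQ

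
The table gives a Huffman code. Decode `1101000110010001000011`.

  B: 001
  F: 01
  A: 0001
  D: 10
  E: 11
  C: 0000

Read left to right; each codeword is recognised as soon as it completes (prefix code):
  11→E | 01→F | 0001→A | 10→D | 01→F | 0001→A | 0000→C | 11→E
Decoded message: EFADFACE

EFADFACE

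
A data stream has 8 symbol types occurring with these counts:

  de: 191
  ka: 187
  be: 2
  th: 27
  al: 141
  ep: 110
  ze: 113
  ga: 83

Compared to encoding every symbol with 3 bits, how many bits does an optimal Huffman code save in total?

237

Fixed-length: 3 bits × 854 symbols = 2562 bits.
Huffman merges:
be(2) + th(27) → 29
29 + ga(83) → 112
ep(110) + 112 → 222
ze(113) + al(141) → 254
ka(187) + de(191) → 378
222 + 254 → 476
378 + 476 → 854
Huffman total = 29 + 112 + 222 + 254 + 378 + 476 + 854 = 2325 bits.
Saving = 2562 − 2325 = 237 bits.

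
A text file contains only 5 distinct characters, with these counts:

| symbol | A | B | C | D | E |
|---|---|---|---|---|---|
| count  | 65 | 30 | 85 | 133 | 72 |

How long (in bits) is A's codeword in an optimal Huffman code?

Build the tree from the bottom:
B(30) + A(65) → 95
E(72) + C(85) → 157
95 + D(133) → 228
157 + 228 → 385
A's leaf is at depth 3, giving a 3-bit codeword.

3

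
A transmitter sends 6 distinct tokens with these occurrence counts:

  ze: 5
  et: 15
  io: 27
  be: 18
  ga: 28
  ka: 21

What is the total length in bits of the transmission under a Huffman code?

Merge the two smallest weights repeatedly:
combine ze(5), et(15) → 20
combine be(18), 20 → 38
combine ka(21), io(27) → 48
combine ga(28), 38 → 66
combine 48, 66 → 114
Total encoded bits = sum of merged weights = 20 + 38 + 48 + 66 + 114 = 286.

286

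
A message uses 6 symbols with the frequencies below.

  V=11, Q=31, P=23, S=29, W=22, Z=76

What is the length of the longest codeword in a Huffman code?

Merge the two lowest-weight nodes at each step:
combine V(11), W(22) → 33
combine P(23), S(29) → 52
combine Q(31), 33 → 64
combine 52, 64 → 116
combine Z(76), 116 → 192
Maximum depth reached is 4.

4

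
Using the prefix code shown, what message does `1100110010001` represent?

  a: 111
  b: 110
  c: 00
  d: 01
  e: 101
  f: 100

bdffd

Read left to right; each codeword is recognised as soon as it completes (prefix code):
  110→b | 01→d | 100→f | 100→f | 01→d
Decoded message: bdffd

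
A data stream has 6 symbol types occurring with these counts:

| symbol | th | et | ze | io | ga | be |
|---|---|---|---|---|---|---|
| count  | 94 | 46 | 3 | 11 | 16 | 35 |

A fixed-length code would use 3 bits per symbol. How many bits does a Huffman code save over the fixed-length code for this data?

Fixed-length: 3 bits × 205 symbols = 615 bits.
Huffman merges:
ze(3) + io(11) → 14
14 + ga(16) → 30
30 + be(35) → 65
et(46) + 65 → 111
th(94) + 111 → 205
Huffman total = 14 + 30 + 65 + 111 + 205 = 425 bits.
Saving = 615 − 425 = 190 bits.

190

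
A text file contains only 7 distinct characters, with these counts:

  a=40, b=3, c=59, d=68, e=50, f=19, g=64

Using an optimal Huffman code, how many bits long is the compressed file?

799

Greedily combine the two least-frequent nodes:
combine b(3), f(19) → 22
combine 22, a(40) → 62
combine e(50), c(59) → 109
combine 62, g(64) → 126
combine d(68), 109 → 177
combine 126, 177 → 303
The encoded length is the sum of every internal node's weight: 22 + 62 + 109 + 126 + 177 + 303 = 799 bits.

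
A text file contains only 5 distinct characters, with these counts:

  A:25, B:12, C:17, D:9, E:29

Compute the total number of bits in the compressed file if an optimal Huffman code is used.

Merge the two smallest weights repeatedly:
combine D(9), B(12) → 21
combine C(17), 21 → 38
combine A(25), E(29) → 54
combine 38, 54 → 92
Each symbol's bit-cost is frequency × depth; summing gives 205 bits (equivalently 21 + 38 + 54 + 92).

205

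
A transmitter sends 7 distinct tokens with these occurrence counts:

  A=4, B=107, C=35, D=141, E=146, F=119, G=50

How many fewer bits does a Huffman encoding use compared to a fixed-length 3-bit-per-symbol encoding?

Fixed-length: 3 bits × 602 symbols = 1806 bits.
Huffman merges:
combine A(4), C(35) → 39
combine 39, G(50) → 89
combine 89, B(107) → 196
combine F(119), D(141) → 260
combine E(146), 196 → 342
combine 260, 342 → 602
Huffman total = 39 + 89 + 196 + 260 + 342 + 602 = 1528 bits.
Saving = 1806 − 1528 = 278 bits.

278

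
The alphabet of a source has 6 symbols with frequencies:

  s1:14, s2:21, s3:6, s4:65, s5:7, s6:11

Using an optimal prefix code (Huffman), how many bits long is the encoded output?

Build the Huffman tree bottom-up:
combine s3(6), s5(7) → 13
combine s6(11), 13 → 24
combine s1(14), s2(21) → 35
combine 24, 35 → 59
combine 59, s4(65) → 124
Total encoded bits = sum of merged weights = 13 + 24 + 35 + 59 + 124 = 255.

255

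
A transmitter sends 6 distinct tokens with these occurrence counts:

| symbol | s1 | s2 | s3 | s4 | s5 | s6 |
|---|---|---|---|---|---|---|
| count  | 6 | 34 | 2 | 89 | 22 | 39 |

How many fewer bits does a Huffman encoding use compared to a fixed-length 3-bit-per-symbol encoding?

179

Fixed-length: 3 bits × 192 symbols = 576 bits.
Huffman merges:
combine s3(2), s1(6) → 8
combine 8, s5(22) → 30
combine 30, s2(34) → 64
combine s6(39), 64 → 103
combine s4(89), 103 → 192
Huffman total = 8 + 30 + 64 + 103 + 192 = 397 bits.
Saving = 576 − 397 = 179 bits.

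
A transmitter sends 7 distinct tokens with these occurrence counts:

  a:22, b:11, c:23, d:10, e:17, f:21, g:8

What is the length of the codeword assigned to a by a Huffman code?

Repeatedly merge the two smallest:
combine g(8), d(10) → 18
combine b(11), e(17) → 28
combine 18, f(21) → 39
combine a(22), c(23) → 45
combine 28, 39 → 67
combine 45, 67 → 112
a's leaf is at depth 2, giving a 2-bit codeword.

2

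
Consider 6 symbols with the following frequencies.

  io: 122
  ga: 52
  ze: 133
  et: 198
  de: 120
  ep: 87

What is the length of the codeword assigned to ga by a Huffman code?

Build the tree from the bottom:
merge ga(52) and ep(87): 139
merge de(120) and io(122): 242
merge ze(133) and 139: 272
merge et(198) and 242: 440
merge 272 and 440: 712
ga's leaf is at depth 3, giving a 3-bit codeword.

3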